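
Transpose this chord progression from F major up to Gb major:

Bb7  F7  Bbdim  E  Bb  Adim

F major up to Gb major is a minor second; each chord root moves by that interval while the quality stays the same.
Bb7: root Bb up a minor second → Cb, giving Cb7.
F7: root F up a minor second → Gb, giving Gb7.
Bbdim: root Bb up a minor second → Cb, giving Cbdim.
E: root E up a minor second → F, giving F.
Bb: root Bb up a minor second → Cb, giving Cb.
Adim: root A up a minor second → Bb, giving Bbdim.

Cb7 Gb7 Cbdim F Cb Bbdim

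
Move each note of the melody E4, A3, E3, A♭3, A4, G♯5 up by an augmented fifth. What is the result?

E4 to B#4
A3 to E#4
E3 to B#3
Ab3 to E4
A4 to E#5
G#5 to D##6

B#4 E#4 B#3 E4 E#5 D##6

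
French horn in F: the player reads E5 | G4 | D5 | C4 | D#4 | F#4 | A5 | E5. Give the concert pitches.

A4 C4 G4 F3 G#3 B3 D5 A4

The French horn in F sounds a perfect fifth below written, so transpose each written note down a perfect fifth.
E5 → A4
G4 → C4
D5 → G4
C4 → F3
D#4 → G#3
F#4 → B3
A5 → D5
E5 → A4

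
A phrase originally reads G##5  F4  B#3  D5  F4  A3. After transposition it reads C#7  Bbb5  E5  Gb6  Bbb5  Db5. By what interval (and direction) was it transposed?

From G##5 to C#7 is 11 letter names — an eleventh of some quality.
G##5 to C#7 is 16 semitones, which makes it a diminished eleventh; the second version is higher, so the direction is up.
Checking another pair — A3 → Db5 — gives the same interval.

up a diminished eleventh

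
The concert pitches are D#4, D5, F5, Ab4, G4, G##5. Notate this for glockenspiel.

D#2 D3 F3 Ab2 G2 G##3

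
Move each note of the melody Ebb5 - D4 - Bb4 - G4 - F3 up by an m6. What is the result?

A minor sixth up from Ebb5 gives Cbb6.
D4: a sixth up reaches B, and 8 semitones makes it Bb4.
Bb4: a sixth up reaches G, and 8 semitones makes it Gb5.
G4 up a minor sixth is Eb5.
F3: a sixth up reaches D, and 8 semitones makes it Db4.

Cbb6 Bb4 Gb5 Eb5 Db4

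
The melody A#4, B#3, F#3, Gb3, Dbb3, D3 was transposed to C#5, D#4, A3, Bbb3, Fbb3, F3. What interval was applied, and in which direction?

From A#4 to C#5 is 3 letter names — a third of some quality.
A#4 to C#5 is 3 semitones, which makes it a minor third; the second version is higher, so the direction is up.
Checking another pair — D3 → F3 — gives the same interval.

up a minor third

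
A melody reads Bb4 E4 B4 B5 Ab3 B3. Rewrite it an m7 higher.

Bb4 gives Ab5
E4 gives D5
B4 gives A5
B5 gives A6
Ab3 gives Gb4
B3 gives A4

Ab5 D5 A5 A6 Gb4 A4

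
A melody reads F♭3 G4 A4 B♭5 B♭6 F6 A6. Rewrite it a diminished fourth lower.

Fb3 to C3
G4 to D#4
A4 to E#4
Bb5 to F#5
Bb6 to F#6
F6 to C#6
A6 to E#6

C3 D#4 E#4 F#5 F#6 C#6 E#6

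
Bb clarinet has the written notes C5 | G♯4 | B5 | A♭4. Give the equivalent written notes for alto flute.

Eb5 B4 D6 Cb5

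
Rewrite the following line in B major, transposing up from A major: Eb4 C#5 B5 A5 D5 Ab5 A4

From A up to B is a major second; apply that to each pitch.
Eb4 gives F4
C#5 gives D#5
B5 gives C#6
A5 gives B5
D5 gives E5
Ab5 gives Bb5
A4 gives B4

F4 D#5 C#6 B5 E5 Bb5 B4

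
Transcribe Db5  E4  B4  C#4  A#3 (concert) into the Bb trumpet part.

Eb5 F#4 C#5 D#4 B#3

Written C4 sounds as Bb3 on the Bb trumpet, so concert pitches are written a major second up.
Db5 gives Eb5
E4 gives F#4
B4 gives C#5
C#4 gives D#4
A#3 gives B#3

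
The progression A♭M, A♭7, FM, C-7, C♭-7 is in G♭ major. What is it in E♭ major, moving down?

FM F7 DM A-7 Ab-7

G♭ major down to E♭ major is a minor third; each chord root moves by that interval while the quality stays the same.
A♭M: root A♭ down a minor third → F, giving FM.
A♭7: root A♭ down a minor third → F, giving F7.
FM: root F down a minor third → D, giving DM.
C-7: root C down a minor third → A, giving A-7.
C♭-7: root C♭ down a minor third → Ab, giving Ab-7.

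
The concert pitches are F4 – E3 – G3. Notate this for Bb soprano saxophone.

G4 F#3 A3

The Bb soprano saxophone sounds a major second below written, so the written part must be a major second above concert — transpose each note up.
F4 -> G4
E3 -> F#3
G3 -> A3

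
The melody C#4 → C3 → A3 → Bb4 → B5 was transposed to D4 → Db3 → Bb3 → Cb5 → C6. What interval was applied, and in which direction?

up a minor second

Take the first pair: C#4 → D4. C to D spans 2 letter names, so the interval is some kind of second.
C#4 to D4 is 1 semitone, which makes it a minor second; the second version is higher, so the direction is up.
Checking another pair — B5 → C6 — gives the same interval.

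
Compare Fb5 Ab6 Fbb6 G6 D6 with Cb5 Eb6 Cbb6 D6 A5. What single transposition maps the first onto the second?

down a perfect fourth

Take the first pair: Fb5 → Cb5. F to C spans 4 letter names, so the interval is some kind of fourth.
Cb5 to Fb5 is 5 semitones, which makes it a perfect fourth; the second version is lower, so the direction is down.
Checking another pair — D6 → A5 — gives the same interval.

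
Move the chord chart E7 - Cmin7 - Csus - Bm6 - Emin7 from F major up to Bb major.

A7 Fmin7 Fsus Em6 Amin7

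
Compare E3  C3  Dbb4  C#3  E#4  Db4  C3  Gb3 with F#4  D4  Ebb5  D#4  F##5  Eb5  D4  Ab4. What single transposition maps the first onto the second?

Take the first pair: E3 → F#4. E to F spans 9 letter names, so the interval is some kind of ninth.
E3 to F#4 is 14 semitones, which makes it a major ninth; the second version is higher, so the direction is up.
Checking another pair — Gb3 → Ab4 — gives the same interval.

up a major ninth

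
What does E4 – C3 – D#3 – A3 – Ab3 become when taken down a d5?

A#3 F#2 G##2 D#3 D3

E4 to A#3
C3 to F#2
D#3 to G##2
A3 to D#3
Ab3 to D3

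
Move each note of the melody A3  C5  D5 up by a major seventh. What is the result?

G#4 B5 C#6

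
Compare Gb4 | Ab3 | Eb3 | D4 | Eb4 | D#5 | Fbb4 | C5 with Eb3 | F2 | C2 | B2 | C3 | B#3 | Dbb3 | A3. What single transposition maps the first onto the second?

down a minor tenth

Take the first pair: Gb4 → Eb3. G to E spans 10 letter names, so the interval is some kind of tenth.
Eb3 to Gb4 is 15 semitones, which makes it a minor tenth; the second version is lower, so the direction is down.
Checking another pair — C5 → A3 — gives the same interval.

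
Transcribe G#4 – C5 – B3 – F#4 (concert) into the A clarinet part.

B4 Eb5 D4 A4

Written C4 sounds as A3 on the A clarinet, so concert pitches are written a minor third up.
G#4 to B4
C5 to Eb5
B3 to D4
F#4 to A4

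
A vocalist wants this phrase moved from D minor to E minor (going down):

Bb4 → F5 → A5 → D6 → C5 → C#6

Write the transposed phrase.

C4 G4 B4 E5 D4 D#5

From D down to E is a minor seventh; apply that to each pitch.
Bb4 to C4
F5 to G4
A5 to B4
D6 to E5
C5 to D4
C#6 to D#5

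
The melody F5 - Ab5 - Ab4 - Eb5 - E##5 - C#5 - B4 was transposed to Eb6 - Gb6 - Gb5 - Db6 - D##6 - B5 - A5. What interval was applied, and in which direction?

Take the first pair: F5 → Eb6. F to E spans 7 letter names, so the interval is some kind of seventh.
F5 to Eb6 is 10 semitones, which makes it a minor seventh; the second version is higher, so the direction is up.
Checking another pair — B4 → A5 — gives the same interval.

up a minor seventh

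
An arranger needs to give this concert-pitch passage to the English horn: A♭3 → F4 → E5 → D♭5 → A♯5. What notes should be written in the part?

Eb4 C5 B5 Ab5 E#6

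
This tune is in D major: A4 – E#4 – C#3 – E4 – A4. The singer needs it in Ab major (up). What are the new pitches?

From D up to Ab is a diminished fifth; apply that to each pitch.
A4 to Eb5
E#4 to B4
C#3 to G3
E4 to Bb4
A4 to Eb5

Eb5 B4 G3 Bb4 Eb5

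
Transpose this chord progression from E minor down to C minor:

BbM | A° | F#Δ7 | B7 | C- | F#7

GbM F° DΔ7 G7 Ab- D7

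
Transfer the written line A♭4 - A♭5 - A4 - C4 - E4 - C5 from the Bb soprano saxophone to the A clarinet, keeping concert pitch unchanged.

Bbb4 Bbb5 Bb4 Db4 F4 Db5

First find concert pitch: the Bb soprano saxophone sounds a major second below written, so A♭4 A♭5 A4 C4 E4 C5 sounds Gb4 Gb5 G4 Bb3 D4 Bb4.
Then write for A clarinet: it sounds a minor third below written, so the part must be a minor third above concert.
Gb4 → Bbb4
Gb5 → Bbb5
G4 → Bb4
Bb3 → Db4
D4 → F4
Bb4 → Db5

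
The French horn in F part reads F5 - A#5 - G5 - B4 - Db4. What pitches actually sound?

Bb4 D#5 C5 E4 Gb3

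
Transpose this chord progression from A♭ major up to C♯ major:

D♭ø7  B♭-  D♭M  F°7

F#ø7 D#- F#M A#°7

A♭ major up to C♯ major is an augmented third; each chord root moves by that interval while the quality stays the same.
D♭ø7: root D♭ up an augmented third → F#, giving F#ø7.
B♭-: root B♭ up an augmented third → D#, giving D#-.
D♭M: root D♭ up an augmented third → F#, giving F#M.
F°7: root F up an augmented third → A#, giving A#°7.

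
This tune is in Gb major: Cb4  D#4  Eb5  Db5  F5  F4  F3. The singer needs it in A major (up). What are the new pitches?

D4 E##4 F#5 E5 G#5 G#4 G#3

Gb major to A major up is an augmented second, so every note moves up by that interval.
Cb4 gives D4
D#4 gives E##4
Eb5 gives F#5
Db5 gives E5
F5 gives G#5
F4 gives G#4
F3 gives G#3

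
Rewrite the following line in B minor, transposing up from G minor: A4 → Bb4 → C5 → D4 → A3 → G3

C#5 D5 E5 F#4 C#4 B3

From G up to B is a major third; apply that to each pitch.
A4 to C#5
Bb4 to D5
C5 to E5
D4 to F#4
A3 to C#4
G3 to B3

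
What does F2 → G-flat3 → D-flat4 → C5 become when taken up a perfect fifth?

C3 Db4 Ab4 G5

F2: a fifth up reaches C, and 7 semitones makes it C3.
Gb3 up a perfect fifth is Db4.
Db4 up a perfect fifth is Ab4.
C5: a fifth up reaches G, and 7 semitones makes it G5.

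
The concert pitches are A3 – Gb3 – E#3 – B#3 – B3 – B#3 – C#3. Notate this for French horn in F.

E4 Db4 B#3 F##4 F#4 F##4 G#3

Written C4 sounds as F3 on the French horn in F, so concert pitches are written a perfect fifth up.
A3 becomes E4
Gb3 becomes Db4
E#3 becomes B#3
B#3 becomes F##4
B3 becomes F#4
B#3 becomes F##4
C#3 becomes G#3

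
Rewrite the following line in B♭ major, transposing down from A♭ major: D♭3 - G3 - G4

A♭ major to B♭ major down is a minor seventh, so every note moves down by that interval.
Db3 -> Eb2
G3 -> A2
G4 -> A3

Eb2 A2 A3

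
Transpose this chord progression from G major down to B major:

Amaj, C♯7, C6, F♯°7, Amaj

C#maj E#7 E6 A#°7 C#maj

G major down to B major is a minor sixth; each chord root moves by that interval while the quality stays the same.
Amaj: root A down a minor sixth → C#, giving C#maj.
C♯7: root C♯ down a minor sixth → E#, giving E#7.
C6: root C down a minor sixth → E, giving E6.
F♯°7: root F♯ down a minor sixth → A#, giving A#°7.
Amaj: root A down a minor sixth → C#, giving C#maj.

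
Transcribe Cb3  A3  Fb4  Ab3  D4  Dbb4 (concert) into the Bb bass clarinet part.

The Bb bass clarinet sounds a major ninth below written, so the written part must be a major ninth above concert — transpose each note up.
Cb3 gives Db4
A3 gives B4
Fb4 gives Gb5
Ab3 gives Bb4
D4 gives E5
Dbb4 gives Ebb5

Db4 B4 Gb5 Bb4 E5 Ebb5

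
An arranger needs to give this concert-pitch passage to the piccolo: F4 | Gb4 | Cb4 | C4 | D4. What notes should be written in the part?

The piccolo sounds a perfect octave above written, so the written part must be a perfect octave below concert — transpose each note down.
F4 to F3
Gb4 to Gb3
Cb4 to Cb3
C4 to C3
D4 to D3

F3 Gb3 Cb3 C3 D3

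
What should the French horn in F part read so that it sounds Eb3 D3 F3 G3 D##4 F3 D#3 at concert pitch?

Bb3 A3 C4 D4 A##4 C4 A#3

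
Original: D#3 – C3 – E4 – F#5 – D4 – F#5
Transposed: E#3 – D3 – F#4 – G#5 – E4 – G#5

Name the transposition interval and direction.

up a major second

Take the first pair: D#3 → E#3. D to E spans 2 letter names, so the interval is some kind of second.
D#3 to E#3 is 2 semitones, which makes it a major second; the second version is higher, so the direction is up.
Checking another pair — F#5 → G#5 — gives the same interval.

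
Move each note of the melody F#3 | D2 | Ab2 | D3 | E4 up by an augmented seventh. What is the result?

F#3 up an augmented seventh is E##4.
An augmented seventh up from D2 gives C##3.
An augmented seventh up from Ab2 gives G#3.
D3: a seventh up reaches C, and 12 semitones makes it C##4.
E4: a seventh up reaches D, and 12 semitones makes it D##5.

E##4 C##3 G#3 C##4 D##5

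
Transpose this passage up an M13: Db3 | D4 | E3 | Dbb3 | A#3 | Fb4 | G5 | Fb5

Bb4 B5 C#5 Bbb4 F##5 Db6 E7 Db7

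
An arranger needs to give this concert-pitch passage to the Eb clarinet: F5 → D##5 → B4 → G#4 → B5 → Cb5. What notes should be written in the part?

D5 B##4 G#4 E#4 G#5 Ab4

Written C4 sounds as Eb4 on the Eb clarinet, so concert pitches are written a minor third down.
F5 gives D5
D##5 gives B##4
B4 gives G#4
G#4 gives E#4
B5 gives G#5
Cb5 gives Ab4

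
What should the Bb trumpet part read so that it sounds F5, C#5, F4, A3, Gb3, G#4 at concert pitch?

G5 D#5 G4 B3 Ab3 A#4

The Bb trumpet sounds a major second below written, so the written part must be a major second above concert — transpose each note up.
F5 -> G5
C#5 -> D#5
F4 -> G4
A3 -> B3
Gb3 -> Ab3
G#4 -> A#4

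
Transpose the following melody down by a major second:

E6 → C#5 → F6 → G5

E6 gives D6
C#5 gives B4
F6 gives Eb6
G5 gives F5

D6 B4 Eb6 F5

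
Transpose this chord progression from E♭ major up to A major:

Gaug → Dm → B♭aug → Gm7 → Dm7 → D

E♭ major up to A major is an augmented fourth; each chord root moves by that interval while the quality stays the same.
Gaug: root G up an augmented fourth → C#, giving C#aug.
Dm: root D up an augmented fourth → G#, giving G#m.
B♭aug: root B♭ up an augmented fourth → E, giving Eaug.
Gm7: root G up an augmented fourth → C#, giving C#m7.
Dm7: root D up an augmented fourth → G#, giving G#m7.
D: root D up an augmented fourth → G#, giving G#.

C#aug G#m Eaug C#m7 G#m7 G#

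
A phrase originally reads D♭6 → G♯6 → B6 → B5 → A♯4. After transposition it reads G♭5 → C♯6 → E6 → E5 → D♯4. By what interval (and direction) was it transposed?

down a perfect fifth

From Db6 to Gb5 is 5 letter names — a fifth of some quality.
Gb5 to Db6 is 7 semitones, which makes it a perfect fifth; the second version is lower, so the direction is down.
Checking another pair — A#4 → D#4 — gives the same interval.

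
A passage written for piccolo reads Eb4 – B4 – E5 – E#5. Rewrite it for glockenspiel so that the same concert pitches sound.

Eb3 B3 E4 E#4

First find concert pitch: the piccolo sounds a perfect octave above written, so Eb4 B4 E5 E#5 sounds Eb5 B5 E6 E#6.
Then write for glockenspiel: it sounds a perfect fifteenth above written, so the part must be a perfect fifteenth below concert.
Eb5 → Eb3
B5 → B3
E6 → E4
E#6 → E#4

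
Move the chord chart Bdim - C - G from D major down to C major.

Adim Bb F

D major down to C major is a major second; each chord root moves by that interval while the quality stays the same.
Bdim: root B down a major second → A, giving Adim.
C: root C down a major second → Bb, giving Bb.
G: root G down a major second → F, giving F.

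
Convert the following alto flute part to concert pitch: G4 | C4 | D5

D4 G3 A4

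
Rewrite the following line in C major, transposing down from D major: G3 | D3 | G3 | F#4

From D down to C is a major second; apply that to each pitch.
G3 -> F3
D3 -> C3
G3 -> F3
F#4 -> E4

F3 C3 F3 E4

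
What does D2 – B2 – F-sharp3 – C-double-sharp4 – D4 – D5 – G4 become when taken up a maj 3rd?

D2: a third up reaches F, and 4 semitones makes it F#2.
B2 up a major third is D#3.
F#3 up a major third is A#3.
A major third up from C##4 gives E##4.
D4 up a major third is F#4.
D5 up a major third is F#5.
G4 up a major third is B4.

F#2 D#3 A#3 E##4 F#4 F#5 B4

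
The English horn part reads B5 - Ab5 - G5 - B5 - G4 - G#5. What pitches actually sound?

E5 Db5 C5 E5 C4 C#5

The English horn sounds a perfect fifth below written, so transpose each written note down a perfect fifth.
B5 -> E5
Ab5 -> Db5
G5 -> C5
B5 -> E5
G4 -> C4
G#5 -> C#5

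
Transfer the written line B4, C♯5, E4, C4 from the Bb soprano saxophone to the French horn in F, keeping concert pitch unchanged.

E5 F#5 A4 F4

First find concert pitch: the Bb soprano saxophone sounds a major second below written, so B4 C♯5 E4 C4 sounds A4 B4 D4 Bb3.
Then write for French horn in F: it sounds a perfect fifth below written, so the part must be a perfect fifth above concert.
A4 → E5
B4 → F#5
D4 → A4
Bb3 → F4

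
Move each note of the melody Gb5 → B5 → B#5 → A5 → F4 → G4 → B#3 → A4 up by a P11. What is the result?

Cb7 E7 E#7 D7 Bb5 C6 E#5 D6

Gb5 up a perfect eleventh is Cb7.
A perfect eleventh up from B5 gives E7.
B#5: an eleventh up reaches E, and 17 semitones makes it E#7.
A5 up a perfect eleventh is D7.
F4: an eleventh up reaches B, and 17 semitones makes it Bb5.
A perfect eleventh up from G4 gives C6.
B#3 up a perfect eleventh is E#5.
A4 up a perfect eleventh is D6.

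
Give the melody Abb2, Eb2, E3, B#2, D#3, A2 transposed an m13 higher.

Abb2 → Fbb4
Eb2 → Cb4
E3 → C5
B#2 → G#4
D#3 → B4
A2 → F4

Fbb4 Cb4 C5 G#4 B4 F4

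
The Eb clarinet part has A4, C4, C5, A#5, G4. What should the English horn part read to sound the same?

G5 Bb4 Bb5 G#6 F5

First find concert pitch: the Eb clarinet sounds a minor third above written, so A4 C4 C5 A#5 G4 sounds C5 Eb4 Eb5 C#6 Bb4.
Then write for English horn: it sounds a perfect fifth below written, so the part must be a perfect fifth above concert.
C5 → G5
Eb4 → Bb4
Eb5 → Bb5
C#6 → G#6
Bb4 → F5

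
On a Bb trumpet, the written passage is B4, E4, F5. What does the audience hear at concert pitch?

A4 D4 Eb5

The Bb trumpet sounds a major second below written, so transpose each written note down a major second.
B4 → A4
E4 → D4
F5 → Eb5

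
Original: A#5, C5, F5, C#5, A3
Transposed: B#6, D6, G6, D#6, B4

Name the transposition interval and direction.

From A#5 to B#6 is 9 letter names — a ninth of some quality.
A#5 to B#6 is 14 semitones, which makes it a major ninth; the second version is higher, so the direction is up.
Checking another pair — A3 → B4 — gives the same interval.

up a major ninth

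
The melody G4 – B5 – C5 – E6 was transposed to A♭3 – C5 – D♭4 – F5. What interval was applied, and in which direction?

down a major seventh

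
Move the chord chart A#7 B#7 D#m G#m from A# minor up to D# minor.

A# minor up to D# minor is a perfect fourth; each chord root moves by that interval while the quality stays the same.
A#7: root A# up a perfect fourth → D#, giving D#7.
B#7: root B# up a perfect fourth → E#, giving E#7.
D#m: root D# up a perfect fourth → G#, giving G#m.
G#m: root G# up a perfect fourth → C#, giving C#m.

D#7 E#7 G#m C#m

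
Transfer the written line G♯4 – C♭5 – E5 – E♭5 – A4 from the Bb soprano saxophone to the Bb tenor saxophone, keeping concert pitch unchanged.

First find concert pitch: the Bb soprano saxophone sounds a major second below written, so G♯4 C♭5 E5 E♭5 A4 sounds F#4 Bbb4 D5 Db5 G4.
Then write for Bb tenor saxophone: it sounds a major ninth below written, so the part must be a major ninth above concert.
F#4 → G#5
Bbb4 → Cb6
D5 → E6
Db5 → Eb6
G4 → A5

G#5 Cb6 E6 Eb6 A5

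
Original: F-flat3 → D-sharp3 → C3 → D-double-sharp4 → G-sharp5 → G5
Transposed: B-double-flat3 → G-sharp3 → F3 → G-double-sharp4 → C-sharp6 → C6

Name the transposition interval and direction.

From Fb3 to Bbb3 is 4 letter names — a fourth of some quality.
Fb3 to Bbb3 is 5 semitones, which makes it a perfect fourth; the second version is higher, so the direction is up.
Checking another pair — G5 → C6 — gives the same interval.

up a perfect fourth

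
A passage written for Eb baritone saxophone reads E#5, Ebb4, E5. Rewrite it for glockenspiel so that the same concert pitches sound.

G#1 Gbb0 G1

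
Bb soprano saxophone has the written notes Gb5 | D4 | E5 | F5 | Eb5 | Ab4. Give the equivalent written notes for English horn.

First find concert pitch: the Bb soprano saxophone sounds a major second below written, so Gb5 D4 E5 F5 Eb5 Ab4 sounds Fb5 C4 D5 Eb5 Db5 Gb4.
Then write for English horn: it sounds a perfect fifth below written, so the part must be a perfect fifth above concert.
Fb5 → Cb6
C4 → G4
D5 → A5
Eb5 → Bb5
Db5 → Ab5
Gb4 → Db5

Cb6 G4 A5 Bb5 Ab5 Db5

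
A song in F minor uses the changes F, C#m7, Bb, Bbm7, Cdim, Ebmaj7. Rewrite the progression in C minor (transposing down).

C G#m7 F Fm7 Gdim Bbmaj7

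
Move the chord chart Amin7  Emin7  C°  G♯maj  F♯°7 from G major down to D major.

G major down to D major is a perfect fourth; each chord root moves by that interval while the quality stays the same.
Amin7: root A down a perfect fourth → E, giving Emin7.
Emin7: root E down a perfect fourth → B, giving Bmin7.
C°: root C down a perfect fourth → G, giving G°.
G♯maj: root G♯ down a perfect fourth → D#, giving D#maj.
F♯°7: root F♯ down a perfect fourth → C#, giving C#°7.

Emin7 Bmin7 G° D#maj C#°7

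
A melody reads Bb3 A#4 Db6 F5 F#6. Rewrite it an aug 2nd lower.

Abb3 G4 Cbb6 Ebb5 Eb6

Bb3: a second down reaches A, and 3 semitones makes it Abb3.
An augmented second down from A#4 gives G4.
Db6: a second down reaches C, and 3 semitones makes it Cbb6.
An augmented second down from F5 gives Ebb5.
An augmented second down from F#6 gives Eb6.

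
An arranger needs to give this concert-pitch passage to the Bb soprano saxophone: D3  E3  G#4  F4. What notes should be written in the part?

Written C4 sounds as Bb3 on the Bb soprano saxophone, so concert pitches are written a major second up.
D3 -> E3
E3 -> F#3
G#4 -> A#4
F4 -> G4

E3 F#3 A#4 G4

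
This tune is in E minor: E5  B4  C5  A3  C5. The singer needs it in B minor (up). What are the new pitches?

B5 F#5 G5 E4 G5

From E up to B is a perfect fifth; apply that to each pitch.
E5 to B5
B4 to F#5
C5 to G5
A3 to E4
C5 to G5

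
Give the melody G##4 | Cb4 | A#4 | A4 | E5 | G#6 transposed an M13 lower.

G##4 → B#2
Cb4 → Ebb2
A#4 → C#3
A4 → C3
E5 → G3
G#6 → B4

B#2 Ebb2 C#3 C3 G3 B4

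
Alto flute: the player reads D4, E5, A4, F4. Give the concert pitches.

A3 B4 E4 C4

Written C4 on the alto flute sounds as G3, a perfect fourth lower; apply that shift to every note.
D4 to A3
E5 to B4
A4 to E4
F4 to C4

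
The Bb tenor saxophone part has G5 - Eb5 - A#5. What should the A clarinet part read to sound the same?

First find concert pitch: the Bb tenor saxophone sounds a major ninth below written, so G5 Eb5 A#5 sounds F4 Db4 G#4.
Then write for A clarinet: it sounds a minor third below written, so the part must be a minor third above concert.
F4 → Ab4
Db4 → Fb4
G#4 → B4

Ab4 Fb4 B4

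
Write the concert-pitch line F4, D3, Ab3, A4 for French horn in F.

C5 A3 Eb4 E5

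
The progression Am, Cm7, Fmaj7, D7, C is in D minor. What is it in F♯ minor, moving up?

D minor up to F♯ minor is a major third; each chord root moves by that interval while the quality stays the same.
Am: root A up a major third → C#, giving C#m.
Cm7: root C up a major third → E, giving Em7.
Fmaj7: root F up a major third → A, giving Amaj7.
D7: root D up a major third → F#, giving F#7.
C: root C up a major third → E, giving E.

C#m Em7 Amaj7 F#7 E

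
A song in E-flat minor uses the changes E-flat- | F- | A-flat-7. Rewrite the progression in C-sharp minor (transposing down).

C#- D#- F#-7

E-flat minor down to C-sharp minor is a diminished third; each chord root moves by that interval while the quality stays the same.
E-flat-: root E-flat down a diminished third → C#, giving C#-.
F-: root F down a diminished third → D#, giving D#-.
A-flat-7: root A-flat down a diminished third → F#, giving F#-7.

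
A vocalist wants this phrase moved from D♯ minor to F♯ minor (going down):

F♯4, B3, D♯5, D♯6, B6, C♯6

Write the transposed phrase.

From D♯ down to F♯ is a major sixth; apply that to each pitch.
F#4 gives A3
B3 gives D3
D#5 gives F#4
D#6 gives F#5
B6 gives D6
C#6 gives E5

A3 D3 F#4 F#5 D6 E5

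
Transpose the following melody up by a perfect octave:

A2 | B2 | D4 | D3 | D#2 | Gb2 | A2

A2 up a perfect octave is A3.
B2 up a perfect octave is B3.
D4 up a perfect octave is D5.
A perfect octave up from D3 gives D4.
D#2 up a perfect octave is D#3.
Gb2 up a perfect octave is Gb3.
A2 up a perfect octave is A3.

A3 B3 D5 D4 D#3 Gb3 A3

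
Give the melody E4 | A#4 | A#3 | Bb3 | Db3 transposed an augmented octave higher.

E#5 A##5 A##4 B4 D4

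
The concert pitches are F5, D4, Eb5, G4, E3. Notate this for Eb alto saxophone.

Written C4 sounds as Eb3 on the Eb alto saxophone, so concert pitches are written a major sixth up.
F5 to D6
D4 to B4
Eb5 to C6
G4 to E5
E3 to C#4

D6 B4 C6 E5 C#4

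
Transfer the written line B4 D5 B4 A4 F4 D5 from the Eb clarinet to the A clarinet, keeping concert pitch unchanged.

First find concert pitch: the Eb clarinet sounds a minor third above written, so B4 D5 B4 A4 F4 D5 sounds D5 F5 D5 C5 Ab4 F5.
Then write for A clarinet: it sounds a minor third below written, so the part must be a minor third above concert.
D5 → F5
F5 → Ab5
D5 → F5
C5 → Eb5
Ab4 → Cb5
F5 → Ab5

F5 Ab5 F5 Eb5 Cb5 Ab5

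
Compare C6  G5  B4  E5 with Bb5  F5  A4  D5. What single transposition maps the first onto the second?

From C6 to Bb5 is 2 letter names — a second of some quality.
Bb5 to C6 is 2 semitones, which makes it a major second; the second version is lower, so the direction is down.
Checking another pair — E5 → D5 — gives the same interval.

down a major second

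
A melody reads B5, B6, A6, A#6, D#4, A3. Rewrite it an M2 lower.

A5 A6 G6 G#6 C#4 G3

A major second down from B5 gives A5.
B6: a second down reaches A, and 2 semitones makes it A6.
A major second down from A6 gives G6.
A#6 down a major second is G#6.
A major second down from D#4 gives C#4.
A major second down from A3 gives G3.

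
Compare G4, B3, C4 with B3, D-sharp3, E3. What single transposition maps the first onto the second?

Take the first pair: G4 → B3. G to B spans 6 letter names, so the interval is some kind of sixth.
B3 to G4 is 8 semitones, which makes it a minor sixth; the second version is lower, so the direction is down.
Checking another pair — C4 → E3 — gives the same interval.

down a minor sixth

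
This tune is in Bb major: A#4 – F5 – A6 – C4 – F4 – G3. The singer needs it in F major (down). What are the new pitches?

E#4 C5 E6 G3 C4 D3

From Bb down to F is a perfect fourth; apply that to each pitch.
A#4 becomes E#4
F5 becomes C5
A6 becomes E6
C4 becomes G3
F4 becomes C4
G3 becomes D3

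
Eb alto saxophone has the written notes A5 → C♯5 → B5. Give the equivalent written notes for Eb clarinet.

First find concert pitch: the Eb alto saxophone sounds a major sixth below written, so A5 C♯5 B5 sounds C5 E4 D5.
Then write for Eb clarinet: it sounds a minor third above written, so the part must be a minor third below concert.
C5 → A4
E4 → C#4
D5 → B4

A4 C#4 B4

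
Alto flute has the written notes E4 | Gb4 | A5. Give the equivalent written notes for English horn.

F#4 Ab4 B5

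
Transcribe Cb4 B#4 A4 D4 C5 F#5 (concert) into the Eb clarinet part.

Ab3 G##4 F#4 B3 A4 D#5

The Eb clarinet sounds a minor third above written, so the written part must be a minor third below concert — transpose each note down.
Cb4 gives Ab3
B#4 gives G##4
A4 gives F#4
D4 gives B3
C5 gives A4
F#5 gives D#5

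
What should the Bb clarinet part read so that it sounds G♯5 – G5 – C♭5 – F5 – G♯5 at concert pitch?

A#5 A5 Db5 G5 A#5

Written C4 sounds as Bb3 on the Bb clarinet, so concert pitches are written a major second up.
G#5 becomes A#5
G5 becomes A5
Cb5 becomes Db5
F5 becomes G5
G#5 becomes A#5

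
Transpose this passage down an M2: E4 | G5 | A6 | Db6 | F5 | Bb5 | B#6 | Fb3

E4 to D4
G5 to F5
A6 to G6
Db6 to Cb6
F5 to Eb5
Bb5 to Ab5
B#6 to A#6
Fb3 to Ebb3

D4 F5 G6 Cb6 Eb5 Ab5 A#6 Ebb3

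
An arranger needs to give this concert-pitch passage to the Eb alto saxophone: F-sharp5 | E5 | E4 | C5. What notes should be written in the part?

The Eb alto saxophone sounds a major sixth below written, so the written part must be a major sixth above concert — transpose each note up.
F#5 gives D#6
E5 gives C#6
E4 gives C#5
C5 gives A5

D#6 C#6 C#5 A5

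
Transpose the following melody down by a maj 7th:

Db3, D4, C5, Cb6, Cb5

Ebb2 Eb3 Db4 Dbb5 Dbb4

Db3 to Ebb2
D4 to Eb3
C5 to Db4
Cb6 to Dbb5
Cb5 to Dbb4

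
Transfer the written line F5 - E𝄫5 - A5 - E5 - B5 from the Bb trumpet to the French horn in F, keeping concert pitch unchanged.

Bb5 Abb5 D6 A5 E6

First find concert pitch: the Bb trumpet sounds a major second below written, so F5 E𝄫5 A5 E5 B5 sounds Eb5 Dbb5 G5 D5 A5.
Then write for French horn in F: it sounds a perfect fifth below written, so the part must be a perfect fifth above concert.
Eb5 → Bb5
Dbb5 → Abb5
G5 → D6
D5 → A5
A5 → E6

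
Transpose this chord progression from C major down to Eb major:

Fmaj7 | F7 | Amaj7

Abmaj7 Ab7 Cmaj7

C major down to Eb major is a major sixth; each chord root moves by that interval while the quality stays the same.
Fmaj7: root F down a major sixth → Ab, giving Abmaj7.
F7: root F down a major sixth → Ab, giving Ab7.
Amaj7: root A down a major sixth → C, giving Cmaj7.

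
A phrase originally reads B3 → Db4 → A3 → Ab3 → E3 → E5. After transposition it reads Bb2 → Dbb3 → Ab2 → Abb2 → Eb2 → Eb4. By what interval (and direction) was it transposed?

down an augmented octave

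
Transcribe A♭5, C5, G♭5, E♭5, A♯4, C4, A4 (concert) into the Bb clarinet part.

Bb5 D5 Ab5 F5 B#4 D4 B4

The Bb clarinet sounds a major second below written, so the written part must be a major second above concert — transpose each note up.
Ab5 to Bb5
C5 to D5
Gb5 to Ab5
Eb5 to F5
A#4 to B#4
C4 to D4
A4 to B4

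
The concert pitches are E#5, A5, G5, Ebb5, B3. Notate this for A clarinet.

G#5 C6 Bb5 Gbb5 D4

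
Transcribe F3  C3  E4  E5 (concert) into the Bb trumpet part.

The Bb trumpet sounds a major second below written, so the written part must be a major second above concert — transpose each note up.
F3 gives G3
C3 gives D3
E4 gives F#4
E5 gives F#5

G3 D3 F#4 F#5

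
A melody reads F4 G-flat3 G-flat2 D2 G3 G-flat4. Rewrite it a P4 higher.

Bb4 Cb4 Cb3 G2 C4 Cb5

F4 -> Bb4
Gb3 -> Cb4
Gb2 -> Cb3
D2 -> G2
G3 -> C4
Gb4 -> Cb5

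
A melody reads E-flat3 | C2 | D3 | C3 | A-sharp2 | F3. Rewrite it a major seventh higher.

Eb3 -> D4
C2 -> B2
D3 -> C#4
C3 -> B3
A#2 -> G##3
F3 -> E4

D4 B2 C#4 B3 G##3 E4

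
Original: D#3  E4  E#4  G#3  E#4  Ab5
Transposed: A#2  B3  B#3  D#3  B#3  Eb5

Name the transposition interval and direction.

Take the first pair: D#3 → A#2. D to A spans 4 letter names, so the interval is some kind of fourth.
A#2 to D#3 is 5 semitones, which makes it a perfect fourth; the second version is lower, so the direction is down.
Checking another pair — Ab5 → Eb5 — gives the same interval.

down a perfect fourth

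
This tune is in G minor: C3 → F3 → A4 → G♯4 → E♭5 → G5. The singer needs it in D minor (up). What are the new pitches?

G3 C4 E5 D#5 Bb5 D6

G minor to D minor up is a perfect fifth, so every note moves up by that interval.
C3 to G3
F3 to C4
A4 to E5
G#4 to D#5
Eb5 to Bb5
G5 to D6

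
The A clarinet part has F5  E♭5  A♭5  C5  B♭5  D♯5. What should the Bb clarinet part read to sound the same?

E5 D5 G5 B4 A5 C##5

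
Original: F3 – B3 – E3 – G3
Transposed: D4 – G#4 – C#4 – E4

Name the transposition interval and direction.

up a major sixth

Take the first pair: F3 → D4. F to D spans 6 letter names, so the interval is some kind of sixth.
F3 to D4 is 9 semitones, which makes it a major sixth; the second version is higher, so the direction is up.
Checking another pair — G3 → E4 — gives the same interval.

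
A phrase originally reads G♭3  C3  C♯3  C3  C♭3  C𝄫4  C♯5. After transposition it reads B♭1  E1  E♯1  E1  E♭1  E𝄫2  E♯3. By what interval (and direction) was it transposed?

Take the first pair: Gb3 → Bb1. G to B spans 13 letter names, so the interval is some kind of thirteenth.
Bb1 to Gb3 is 20 semitones, which makes it a minor thirteenth; the second version is lower, so the direction is down.
Checking another pair — C#5 → E#3 — gives the same interval.

down a minor thirteenth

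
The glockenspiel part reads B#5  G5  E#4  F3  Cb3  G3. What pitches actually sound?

B#7 G7 E#6 F5 Cb5 G5

Written C4 on the glockenspiel sounds as C6, a perfect fifteenth higher; apply that shift to every note.
B#5 -> B#7
G5 -> G7
E#4 -> E#6
F3 -> F5
Cb3 -> Cb5
G3 -> G5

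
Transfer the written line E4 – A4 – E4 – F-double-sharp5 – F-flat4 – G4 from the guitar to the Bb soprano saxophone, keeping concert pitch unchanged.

F#3 B3 F#3 G##4 Gb3 A3

First find concert pitch: the guitar sounds a perfect octave below written, so E4 A4 E4 F-double-sharp5 F-flat4 G4 sounds E3 A3 E3 F##4 Fb3 G3.
Then write for Bb soprano saxophone: it sounds a major second below written, so the part must be a major second above concert.
E3 → F#3
A3 → B3
E3 → F#3
F##4 → G##4
Fb3 → Gb3
G3 → A3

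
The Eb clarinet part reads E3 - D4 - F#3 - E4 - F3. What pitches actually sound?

G3 F4 A3 G4 Ab3

The Eb clarinet sounds a minor third above written, so transpose each written note up a minor third.
E3 becomes G3
D4 becomes F4
F#3 becomes A3
E4 becomes G4
F3 becomes Ab3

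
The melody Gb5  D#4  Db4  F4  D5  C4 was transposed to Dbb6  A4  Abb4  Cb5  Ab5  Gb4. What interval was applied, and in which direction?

up a diminished fifth

From Gb5 to Dbb6 is 5 letter names — a fifth of some quality.
Gb5 to Dbb6 is 6 semitones, which makes it a diminished fifth; the second version is higher, so the direction is up.
Checking another pair — C4 → Gb4 — gives the same interval.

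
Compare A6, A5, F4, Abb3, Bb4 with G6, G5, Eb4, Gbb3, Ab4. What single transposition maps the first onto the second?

down a major second

From A6 to G6 is 2 letter names — a second of some quality.
G6 to A6 is 2 semitones, which makes it a major second; the second version is lower, so the direction is down.
Checking another pair — Bb4 → Ab4 — gives the same interval.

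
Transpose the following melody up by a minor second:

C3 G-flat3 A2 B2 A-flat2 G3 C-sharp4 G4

A minor second up from C3 gives Db3.
A minor second up from Gb3 gives Abb3.
A minor second up from A2 gives Bb2.
A minor second up from B2 gives C3.
Ab2 up a minor second is Bbb2.
G3: a second up reaches A, and 1 semitone makes it Ab3.
C#4: a second up reaches D, and 1 semitone makes it D4.
A minor second up from G4 gives Ab4.

Db3 Abb3 Bb2 C3 Bbb2 Ab3 D4 Ab4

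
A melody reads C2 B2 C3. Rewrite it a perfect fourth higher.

C2: a fourth up reaches F, and 5 semitones makes it F2.
B2: a fourth up reaches E, and 5 semitones makes it E3.
C3: a fourth up reaches F, and 5 semitones makes it F3.

F2 E3 F3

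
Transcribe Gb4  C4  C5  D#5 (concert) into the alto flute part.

Written C4 sounds as G3 on the alto flute, so concert pitches are written a perfect fourth up.
Gb4 becomes Cb5
C4 becomes F4
C5 becomes F5
D#5 becomes G#5

Cb5 F4 F5 G#5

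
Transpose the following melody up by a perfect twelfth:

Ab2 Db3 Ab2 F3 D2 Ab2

Eb4 Ab4 Eb4 C5 A3 Eb4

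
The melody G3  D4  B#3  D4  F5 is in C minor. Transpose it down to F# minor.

From C down to F# is a diminished fifth; apply that to each pitch.
G3 → C#3
D4 → G#3
B#3 → E##3
D4 → G#3
F5 → B4

C#3 G#3 E##3 G#3 B4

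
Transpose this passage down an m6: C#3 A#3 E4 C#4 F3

C#3 down a minor sixth is E#2.
A minor sixth down from A#3 gives C##3.
E4: a sixth down reaches G, and 8 semitones makes it G#3.
C#4 down a minor sixth is E#3.
F3 down a minor sixth is A2.

E#2 C##3 G#3 E#3 A2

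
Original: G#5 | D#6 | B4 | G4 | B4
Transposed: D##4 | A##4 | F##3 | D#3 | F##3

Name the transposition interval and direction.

From G#5 to D##4 is 11 letter names — an eleventh of some quality.
D##4 to G#5 is 16 semitones, which makes it a diminished eleventh; the second version is lower, so the direction is down.
Checking another pair — B4 → F##3 — gives the same interval.

down a diminished eleventh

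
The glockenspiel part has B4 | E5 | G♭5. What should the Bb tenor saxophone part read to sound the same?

C#8 F#8 Ab8

First find concert pitch: the glockenspiel sounds a perfect fifteenth above written, so B4 E5 G♭5 sounds B6 E7 Gb7.
Then write for Bb tenor saxophone: it sounds a major ninth below written, so the part must be a major ninth above concert.
B6 → C#8
E7 → F#8
Gb7 → Ab8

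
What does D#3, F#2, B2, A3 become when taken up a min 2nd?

E3 G2 C3 Bb3

D#3 up a minor second is E3.
F#2 up a minor second is G2.
A minor second up from B2 gives C3.
A minor second up from A3 gives Bb3.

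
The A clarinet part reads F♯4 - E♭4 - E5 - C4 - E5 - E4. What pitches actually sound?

Written C4 on the A clarinet sounds as A3, a minor third lower; apply that shift to every note.
F#4 becomes D#4
Eb4 becomes C4
E5 becomes C#5
C4 becomes A3
E5 becomes C#5
E4 becomes C#4

D#4 C4 C#5 A3 C#5 C#4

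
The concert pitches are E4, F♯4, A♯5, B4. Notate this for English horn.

Written C4 sounds as F3 on the English horn, so concert pitches are written a perfect fifth up.
E4 → B4
F#4 → C#5
A#5 → E#6
B4 → F#5

B4 C#5 E#6 F#5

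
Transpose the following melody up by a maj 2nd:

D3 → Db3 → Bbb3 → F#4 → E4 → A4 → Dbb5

E3 Eb3 Cb4 G#4 F#4 B4 Ebb5

D3 to E3
Db3 to Eb3
Bbb3 to Cb4
F#4 to G#4
E4 to F#4
A4 to B4
Dbb5 to Ebb5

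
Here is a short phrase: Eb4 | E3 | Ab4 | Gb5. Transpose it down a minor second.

D4 D#3 G4 F5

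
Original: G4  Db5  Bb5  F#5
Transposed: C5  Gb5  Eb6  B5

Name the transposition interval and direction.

up a perfect fourth

Take the first pair: G4 → C5. G to C spans 4 letter names, so the interval is some kind of fourth.
G4 to C5 is 5 semitones, which makes it a perfect fourth; the second version is higher, so the direction is up.
Checking another pair — F#5 → B5 — gives the same interval.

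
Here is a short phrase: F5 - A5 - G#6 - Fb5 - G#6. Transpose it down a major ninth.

Eb4 G4 F#5 Ebb4 F#5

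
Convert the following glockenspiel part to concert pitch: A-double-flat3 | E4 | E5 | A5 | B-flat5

Abb5 E6 E7 A7 Bb7

The glockenspiel sounds a perfect fifteenth above written, so transpose each written note up a perfect fifteenth.
Abb3 to Abb5
E4 to E6
E5 to E7
A5 to A7
Bb5 to Bb7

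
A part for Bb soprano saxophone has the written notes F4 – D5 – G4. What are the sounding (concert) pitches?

The Bb soprano saxophone sounds a major second below written, so transpose each written note down a major second.
F4 → Eb4
D5 → C5
G4 → F4

Eb4 C5 F4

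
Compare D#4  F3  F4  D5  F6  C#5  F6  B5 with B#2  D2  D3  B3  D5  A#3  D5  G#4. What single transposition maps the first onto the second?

down a minor tenth

Take the first pair: D#4 → B#2. D to B spans 10 letter names, so the interval is some kind of tenth.
B#2 to D#4 is 15 semitones, which makes it a minor tenth; the second version is lower, so the direction is down.
Checking another pair — B5 → G#4 — gives the same interval.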